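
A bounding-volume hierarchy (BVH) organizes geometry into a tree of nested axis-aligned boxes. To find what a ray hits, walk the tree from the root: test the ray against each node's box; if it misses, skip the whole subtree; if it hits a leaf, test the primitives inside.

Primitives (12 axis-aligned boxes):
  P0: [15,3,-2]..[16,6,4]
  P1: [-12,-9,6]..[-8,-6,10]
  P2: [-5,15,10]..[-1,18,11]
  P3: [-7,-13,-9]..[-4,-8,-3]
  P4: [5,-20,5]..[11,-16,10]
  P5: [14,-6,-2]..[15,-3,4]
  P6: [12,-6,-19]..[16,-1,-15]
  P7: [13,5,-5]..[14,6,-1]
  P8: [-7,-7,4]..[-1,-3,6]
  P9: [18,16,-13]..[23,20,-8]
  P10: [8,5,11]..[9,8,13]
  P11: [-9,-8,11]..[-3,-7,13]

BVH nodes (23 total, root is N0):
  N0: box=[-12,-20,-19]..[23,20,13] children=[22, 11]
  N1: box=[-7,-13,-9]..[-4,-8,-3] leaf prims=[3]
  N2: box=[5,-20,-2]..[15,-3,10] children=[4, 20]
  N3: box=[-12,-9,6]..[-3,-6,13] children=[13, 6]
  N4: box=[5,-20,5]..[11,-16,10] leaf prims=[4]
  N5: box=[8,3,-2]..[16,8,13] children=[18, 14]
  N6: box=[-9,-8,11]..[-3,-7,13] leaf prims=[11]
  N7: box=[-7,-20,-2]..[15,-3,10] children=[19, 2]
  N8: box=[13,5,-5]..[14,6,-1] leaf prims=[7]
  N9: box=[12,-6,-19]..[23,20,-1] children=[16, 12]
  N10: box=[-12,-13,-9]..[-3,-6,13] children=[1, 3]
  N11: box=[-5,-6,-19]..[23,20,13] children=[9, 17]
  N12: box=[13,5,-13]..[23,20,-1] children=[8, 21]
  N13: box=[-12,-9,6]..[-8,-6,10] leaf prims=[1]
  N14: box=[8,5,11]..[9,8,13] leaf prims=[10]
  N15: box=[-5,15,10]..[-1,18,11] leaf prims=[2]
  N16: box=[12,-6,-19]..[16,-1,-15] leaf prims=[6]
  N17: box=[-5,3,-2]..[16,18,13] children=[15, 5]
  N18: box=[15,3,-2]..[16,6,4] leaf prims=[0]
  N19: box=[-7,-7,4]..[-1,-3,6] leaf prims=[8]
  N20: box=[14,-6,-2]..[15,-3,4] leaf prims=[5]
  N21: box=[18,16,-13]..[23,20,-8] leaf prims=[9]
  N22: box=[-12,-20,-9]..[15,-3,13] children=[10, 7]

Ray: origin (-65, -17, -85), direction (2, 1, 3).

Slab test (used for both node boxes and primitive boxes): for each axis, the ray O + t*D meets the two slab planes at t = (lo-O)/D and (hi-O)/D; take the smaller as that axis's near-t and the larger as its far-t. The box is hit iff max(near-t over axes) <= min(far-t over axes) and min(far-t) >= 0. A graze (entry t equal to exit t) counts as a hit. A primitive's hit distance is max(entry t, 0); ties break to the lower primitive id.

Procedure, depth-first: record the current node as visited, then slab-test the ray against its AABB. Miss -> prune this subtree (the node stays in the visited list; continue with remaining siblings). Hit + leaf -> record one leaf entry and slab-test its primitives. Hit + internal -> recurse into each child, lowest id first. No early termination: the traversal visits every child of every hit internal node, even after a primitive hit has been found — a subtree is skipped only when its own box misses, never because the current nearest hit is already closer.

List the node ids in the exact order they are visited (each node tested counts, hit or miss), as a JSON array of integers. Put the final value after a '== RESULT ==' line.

Traverse from the root:
N0 x:[53/2,44] y:[-3,37] z:[22,98/3] -> hit [53/2,98/3], descend [11, 22]
  N11 x:[30,44] y:[11,37] z:[22,98/3] -> hit [30,98/3], descend [9, 17]
    N9 x:[77/2,44] y:[11,37] z:[22,28] -> miss, prune
    N17 x:[30,81/2] y:[20,35] z:[83/3,98/3] -> hit [30,98/3], descend [5, 15]
      N5 x:[73/2,81/2] y:[20,25] z:[83/3,98/3] -> miss, prune
      N15 x:[30,32] y:[32,35] z:[95/3,32] -> hit [32,32] leaf, test {P2@t=32}
  N22 x:[53/2,40] y:[-3,14] z:[76/3,98/3] -> miss, prune

order=[0, 11, 9, 17, 5, 15, 22]  |boxes|=7  |leaves|=1  hit=P2

== RESULT ==
[0, 11, 9, 17, 5, 15, 22]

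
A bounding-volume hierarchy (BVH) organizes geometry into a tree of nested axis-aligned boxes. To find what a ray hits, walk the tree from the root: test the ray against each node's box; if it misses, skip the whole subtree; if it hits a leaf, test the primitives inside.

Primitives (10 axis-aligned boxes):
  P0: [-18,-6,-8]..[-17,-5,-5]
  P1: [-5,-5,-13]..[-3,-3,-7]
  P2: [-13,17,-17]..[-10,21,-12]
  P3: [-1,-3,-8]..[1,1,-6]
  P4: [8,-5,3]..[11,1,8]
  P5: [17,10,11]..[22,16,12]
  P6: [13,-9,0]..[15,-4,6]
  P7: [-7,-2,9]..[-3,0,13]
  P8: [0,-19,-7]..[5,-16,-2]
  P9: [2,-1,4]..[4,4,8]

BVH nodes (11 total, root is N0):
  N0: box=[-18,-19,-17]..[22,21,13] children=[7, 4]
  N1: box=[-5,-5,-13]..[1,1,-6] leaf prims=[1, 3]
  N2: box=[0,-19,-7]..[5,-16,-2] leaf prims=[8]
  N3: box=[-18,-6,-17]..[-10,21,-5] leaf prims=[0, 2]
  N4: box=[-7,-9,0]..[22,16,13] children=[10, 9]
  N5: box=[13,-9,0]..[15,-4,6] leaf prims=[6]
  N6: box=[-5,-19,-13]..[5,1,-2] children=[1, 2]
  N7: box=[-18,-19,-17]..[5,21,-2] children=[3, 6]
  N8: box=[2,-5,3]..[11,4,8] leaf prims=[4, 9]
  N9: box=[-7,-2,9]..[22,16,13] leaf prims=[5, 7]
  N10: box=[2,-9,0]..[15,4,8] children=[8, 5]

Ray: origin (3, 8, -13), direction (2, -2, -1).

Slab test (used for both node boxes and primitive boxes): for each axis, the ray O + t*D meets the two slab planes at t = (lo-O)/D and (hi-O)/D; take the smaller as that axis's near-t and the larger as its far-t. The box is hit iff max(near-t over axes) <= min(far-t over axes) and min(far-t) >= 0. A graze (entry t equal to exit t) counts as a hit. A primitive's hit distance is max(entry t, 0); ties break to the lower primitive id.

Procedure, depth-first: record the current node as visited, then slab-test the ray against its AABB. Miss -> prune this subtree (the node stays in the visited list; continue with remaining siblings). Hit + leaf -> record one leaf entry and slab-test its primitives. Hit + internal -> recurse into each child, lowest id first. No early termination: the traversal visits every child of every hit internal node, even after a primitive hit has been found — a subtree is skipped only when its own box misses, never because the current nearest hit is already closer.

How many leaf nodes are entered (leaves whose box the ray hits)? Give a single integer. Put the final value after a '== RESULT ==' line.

Walk:
N0 x:[-21/2,19/2] y:[-13/2,27/2] z:[-26,4] -> hit [-13/2,4], descend [4, 7]
  N4 x:[-5,19/2] y:[-4,17/2] z:[-26,-13] -> miss, prune
  N7 x:[-21/2,1] y:[-13/2,27/2] z:[-11,4] -> hit [-13/2,1], descend [3, 6]
    N3 x:[-21/2,-13/2] y:[-13/2,7] z:[-8,4] -> miss, prune
    N6 x:[-4,1] y:[7/2,27/2] z:[-11,0] -> miss, prune

Summary -> nodes [0, 4, 7, 3, 6]; box-tests=5; leaf-entries=0; first=miss

== RESULT ==
0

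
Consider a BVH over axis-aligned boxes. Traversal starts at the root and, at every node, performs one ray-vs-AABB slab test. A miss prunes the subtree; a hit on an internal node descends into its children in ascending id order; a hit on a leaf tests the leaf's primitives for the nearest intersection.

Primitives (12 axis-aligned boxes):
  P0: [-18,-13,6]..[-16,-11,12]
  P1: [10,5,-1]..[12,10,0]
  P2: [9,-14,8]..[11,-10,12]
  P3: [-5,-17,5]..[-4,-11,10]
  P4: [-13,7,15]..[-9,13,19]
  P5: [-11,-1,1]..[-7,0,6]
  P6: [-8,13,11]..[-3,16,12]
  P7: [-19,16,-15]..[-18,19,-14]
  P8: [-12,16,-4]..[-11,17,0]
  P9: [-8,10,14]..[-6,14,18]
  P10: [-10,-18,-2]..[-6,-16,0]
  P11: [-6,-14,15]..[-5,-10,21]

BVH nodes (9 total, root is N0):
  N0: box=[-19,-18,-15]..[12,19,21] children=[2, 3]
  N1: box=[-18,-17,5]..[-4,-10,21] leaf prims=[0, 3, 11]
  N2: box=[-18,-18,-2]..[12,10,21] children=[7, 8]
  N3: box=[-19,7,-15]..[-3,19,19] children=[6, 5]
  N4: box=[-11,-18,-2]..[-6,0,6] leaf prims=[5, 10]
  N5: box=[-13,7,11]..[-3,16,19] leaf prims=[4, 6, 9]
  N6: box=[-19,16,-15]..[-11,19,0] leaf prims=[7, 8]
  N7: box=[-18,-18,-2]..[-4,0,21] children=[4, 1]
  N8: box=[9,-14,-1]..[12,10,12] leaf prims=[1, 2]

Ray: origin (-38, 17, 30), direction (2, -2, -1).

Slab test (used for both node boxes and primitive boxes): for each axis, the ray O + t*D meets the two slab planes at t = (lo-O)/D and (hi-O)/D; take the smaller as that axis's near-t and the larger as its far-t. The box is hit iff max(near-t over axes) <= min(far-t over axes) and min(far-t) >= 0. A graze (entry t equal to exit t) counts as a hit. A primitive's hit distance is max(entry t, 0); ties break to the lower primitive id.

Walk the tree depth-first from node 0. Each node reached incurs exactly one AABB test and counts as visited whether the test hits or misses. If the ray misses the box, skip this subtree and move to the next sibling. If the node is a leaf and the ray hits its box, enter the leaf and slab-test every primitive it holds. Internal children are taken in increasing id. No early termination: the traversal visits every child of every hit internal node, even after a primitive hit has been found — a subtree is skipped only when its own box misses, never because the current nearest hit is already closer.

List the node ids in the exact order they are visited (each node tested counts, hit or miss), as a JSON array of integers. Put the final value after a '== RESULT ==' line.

Walk:
N0 x:[19/2,25] y:[-1,35/2] z:[9,45] -> hit [19/2,35/2], descend [2, 3]
  N2 x:[10,25] y:[7/2,35/2] z:[9,32] -> hit [10,35/2], descend [7, 8]
    N7 x:[10,17] y:[17/2,35/2] z:[9,32] -> hit [10,17], descend [1, 4]
      N1 x:[10,17] y:[27/2,17] z:[9,25] -> hit [27/2,17] leaf, test {P0(miss), P3(miss), P11(miss)}
      N4 x:[27/2,16] y:[17/2,35/2] z:[24,32] -> miss, prune
    N8 x:[47/2,25] y:[7/2,31/2] z:[18,31] -> miss, prune
  N3 x:[19/2,35/2] y:[-1,5] z:[11,45] -> miss, prune

7 AABB tests over nodes [0, 2, 7, 1, 4, 8, 3]; 1 leaf entered; closest miss.

== RESULT ==
[0, 2, 7, 1, 4, 8, 3]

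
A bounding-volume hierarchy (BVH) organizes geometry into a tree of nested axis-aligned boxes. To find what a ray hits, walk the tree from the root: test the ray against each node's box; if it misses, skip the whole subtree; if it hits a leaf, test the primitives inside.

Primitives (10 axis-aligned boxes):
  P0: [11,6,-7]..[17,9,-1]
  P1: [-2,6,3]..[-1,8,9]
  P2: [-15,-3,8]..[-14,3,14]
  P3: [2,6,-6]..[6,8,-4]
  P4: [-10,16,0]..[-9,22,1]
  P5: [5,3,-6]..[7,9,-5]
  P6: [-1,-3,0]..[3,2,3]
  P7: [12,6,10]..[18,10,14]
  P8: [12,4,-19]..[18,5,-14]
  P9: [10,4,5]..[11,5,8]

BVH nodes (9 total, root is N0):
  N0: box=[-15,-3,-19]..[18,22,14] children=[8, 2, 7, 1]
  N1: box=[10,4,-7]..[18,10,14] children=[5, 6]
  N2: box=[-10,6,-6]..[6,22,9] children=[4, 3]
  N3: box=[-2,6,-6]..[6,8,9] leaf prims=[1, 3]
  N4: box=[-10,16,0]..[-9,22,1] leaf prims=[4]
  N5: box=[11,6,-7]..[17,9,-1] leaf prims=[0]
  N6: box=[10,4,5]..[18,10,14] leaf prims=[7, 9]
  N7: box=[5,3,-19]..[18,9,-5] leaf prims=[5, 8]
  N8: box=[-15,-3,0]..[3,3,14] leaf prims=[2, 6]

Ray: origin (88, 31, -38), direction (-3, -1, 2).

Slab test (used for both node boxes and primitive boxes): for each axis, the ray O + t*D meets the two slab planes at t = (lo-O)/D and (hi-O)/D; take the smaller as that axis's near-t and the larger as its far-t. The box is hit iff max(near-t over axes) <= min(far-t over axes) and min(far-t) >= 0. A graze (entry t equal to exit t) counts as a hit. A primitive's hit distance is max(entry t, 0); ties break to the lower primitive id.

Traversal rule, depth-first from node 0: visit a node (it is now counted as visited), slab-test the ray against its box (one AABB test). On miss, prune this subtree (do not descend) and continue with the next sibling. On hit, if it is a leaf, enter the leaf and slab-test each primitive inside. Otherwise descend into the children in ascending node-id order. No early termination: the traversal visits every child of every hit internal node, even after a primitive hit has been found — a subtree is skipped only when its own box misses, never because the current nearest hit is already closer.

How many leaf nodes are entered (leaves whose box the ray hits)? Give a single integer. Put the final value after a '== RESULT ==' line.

Trace the traversal:
N0 x:[70/3,103/3] y:[9,34] z:[19/2,26] -> hit [70/3,26], descend [1, 2, 7, 8]
  N1 x:[70/3,26] y:[21,27] z:[31/2,26] -> hit [70/3,26], descend [5, 6]
    N5 x:[71/3,77/3] y:[22,25] z:[31/2,37/2] -> miss, prune
    N6 x:[70/3,26] y:[21,27] z:[43/2,26] -> hit [70/3,26] leaf, test {P7@t=24, P9(miss)}
  N2 x:[82/3,98/3] y:[9,25] z:[16,47/2] -> miss, prune
  N7 x:[70/3,83/3] y:[22,28] z:[19/2,33/2] -> miss, prune
  N8 x:[85/3,103/3] y:[28,34] z:[19,26] -> miss, prune

7 AABB tests over nodes [0, 1, 5, 6, 2, 7, 8]; 1 leaf entered; closest P7.

== RESULT ==
1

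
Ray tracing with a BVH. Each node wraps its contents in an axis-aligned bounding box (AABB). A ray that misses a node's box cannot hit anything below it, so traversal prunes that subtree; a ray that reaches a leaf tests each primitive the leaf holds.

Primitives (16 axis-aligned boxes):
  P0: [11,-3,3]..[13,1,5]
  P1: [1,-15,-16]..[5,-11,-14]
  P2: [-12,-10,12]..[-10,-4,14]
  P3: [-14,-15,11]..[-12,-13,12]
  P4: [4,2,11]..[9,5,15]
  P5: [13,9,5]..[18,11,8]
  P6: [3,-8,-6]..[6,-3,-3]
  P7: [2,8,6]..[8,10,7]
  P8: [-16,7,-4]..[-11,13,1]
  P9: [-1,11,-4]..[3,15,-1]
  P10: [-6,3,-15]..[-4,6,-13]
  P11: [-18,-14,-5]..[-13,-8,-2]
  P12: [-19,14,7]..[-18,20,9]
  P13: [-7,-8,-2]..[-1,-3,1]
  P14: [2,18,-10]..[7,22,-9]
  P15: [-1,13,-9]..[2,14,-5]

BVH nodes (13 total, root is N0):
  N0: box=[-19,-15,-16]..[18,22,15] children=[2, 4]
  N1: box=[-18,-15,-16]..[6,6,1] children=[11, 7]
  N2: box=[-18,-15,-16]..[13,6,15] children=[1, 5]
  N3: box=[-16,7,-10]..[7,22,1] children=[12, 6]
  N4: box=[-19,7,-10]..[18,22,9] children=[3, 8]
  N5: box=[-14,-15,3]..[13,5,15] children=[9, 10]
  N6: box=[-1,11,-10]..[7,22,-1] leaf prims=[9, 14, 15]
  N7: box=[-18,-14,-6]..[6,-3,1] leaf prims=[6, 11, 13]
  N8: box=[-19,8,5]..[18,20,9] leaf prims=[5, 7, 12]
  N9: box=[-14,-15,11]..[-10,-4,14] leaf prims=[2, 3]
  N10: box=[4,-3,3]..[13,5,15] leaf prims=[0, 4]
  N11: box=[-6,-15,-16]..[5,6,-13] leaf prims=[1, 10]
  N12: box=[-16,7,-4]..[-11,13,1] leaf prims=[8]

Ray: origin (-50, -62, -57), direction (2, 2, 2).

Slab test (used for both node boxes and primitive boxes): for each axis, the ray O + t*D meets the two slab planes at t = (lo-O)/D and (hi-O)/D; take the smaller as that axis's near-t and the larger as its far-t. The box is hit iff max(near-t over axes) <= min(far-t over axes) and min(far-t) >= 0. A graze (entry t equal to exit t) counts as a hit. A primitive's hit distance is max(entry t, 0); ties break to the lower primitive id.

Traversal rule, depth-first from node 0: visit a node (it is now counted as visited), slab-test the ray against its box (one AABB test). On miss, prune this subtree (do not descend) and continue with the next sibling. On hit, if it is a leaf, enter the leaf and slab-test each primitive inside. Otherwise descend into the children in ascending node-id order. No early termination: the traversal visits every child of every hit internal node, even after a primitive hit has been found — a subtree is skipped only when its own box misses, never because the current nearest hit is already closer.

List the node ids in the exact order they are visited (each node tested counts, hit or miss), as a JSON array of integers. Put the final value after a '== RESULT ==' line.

Trace the traversal:
N0 x:[31/2,34] y:[47/2,42] z:[41/2,36] -> hit [47/2,34], descend [2, 4]
  N2 x:[16,63/2] y:[47/2,34] z:[41/2,36] -> hit [47/2,63/2], descend [1, 5]
    N1 x:[16,28] y:[47/2,34] z:[41/2,29] -> hit [47/2,28], descend [7, 11]
      N7 x:[16,28] y:[24,59/2] z:[51/2,29] -> hit [51/2,28] leaf, test {P6@t=27, P11(miss), P13(miss)}
      N11 x:[22,55/2] y:[47/2,34] z:[41/2,22] -> miss, prune
    N5 x:[18,63/2] y:[47/2,67/2] z:[30,36] -> hit [30,63/2], descend [9, 10]
      N9 x:[18,20] y:[47/2,29] z:[34,71/2] -> miss, prune
      N10 x:[27,63/2] y:[59/2,67/2] z:[30,36] -> hit [30,63/2] leaf, test {P0@t=61/2, P4(miss)}
  N4 x:[31/2,34] y:[69/2,42] z:[47/2,33] -> miss, prune

Summary -> nodes [0, 2, 1, 7, 11, 5, 9, 10, 4]; box-tests=9; leaf-entries=2; first=P6

== RESULT ==
[0, 2, 1, 7, 11, 5, 9, 10, 4]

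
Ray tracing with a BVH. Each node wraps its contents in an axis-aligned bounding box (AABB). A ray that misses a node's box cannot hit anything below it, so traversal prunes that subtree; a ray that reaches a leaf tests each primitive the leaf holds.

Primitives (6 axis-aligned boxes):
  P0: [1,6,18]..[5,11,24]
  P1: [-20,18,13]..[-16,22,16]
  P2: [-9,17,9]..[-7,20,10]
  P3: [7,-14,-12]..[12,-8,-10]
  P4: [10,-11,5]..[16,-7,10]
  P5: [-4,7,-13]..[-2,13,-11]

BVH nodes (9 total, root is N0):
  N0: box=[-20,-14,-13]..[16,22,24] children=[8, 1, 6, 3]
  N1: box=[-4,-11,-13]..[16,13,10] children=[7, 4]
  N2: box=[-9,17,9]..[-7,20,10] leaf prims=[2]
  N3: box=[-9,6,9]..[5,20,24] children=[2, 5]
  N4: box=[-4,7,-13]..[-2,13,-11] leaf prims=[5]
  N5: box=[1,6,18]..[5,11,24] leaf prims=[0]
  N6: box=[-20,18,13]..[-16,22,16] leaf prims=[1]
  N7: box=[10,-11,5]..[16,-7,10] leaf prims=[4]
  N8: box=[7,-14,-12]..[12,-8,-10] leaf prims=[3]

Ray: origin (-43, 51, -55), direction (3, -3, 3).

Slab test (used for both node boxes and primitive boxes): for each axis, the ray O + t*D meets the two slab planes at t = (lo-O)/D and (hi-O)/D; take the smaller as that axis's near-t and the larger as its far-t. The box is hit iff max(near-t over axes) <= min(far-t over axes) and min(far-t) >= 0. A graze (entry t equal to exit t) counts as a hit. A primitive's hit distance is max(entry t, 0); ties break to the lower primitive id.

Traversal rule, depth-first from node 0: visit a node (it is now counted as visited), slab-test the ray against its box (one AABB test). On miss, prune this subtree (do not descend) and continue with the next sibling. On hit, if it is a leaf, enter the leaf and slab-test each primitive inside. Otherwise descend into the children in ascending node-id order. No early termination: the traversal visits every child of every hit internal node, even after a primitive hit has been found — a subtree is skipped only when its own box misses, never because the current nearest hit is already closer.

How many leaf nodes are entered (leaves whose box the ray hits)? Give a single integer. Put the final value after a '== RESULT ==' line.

Trace the traversal:
N0 x:[23/3,59/3] y:[29/3,65/3] z:[14,79/3] -> hit [14,59/3], descend [1, 3, 6, 8]
  N1 x:[13,59/3] y:[38/3,62/3] z:[14,65/3] -> hit [14,59/3], descend [4, 7]
    N4 x:[13,41/3] y:[38/3,44/3] z:[14,44/3] -> miss, prune
    N7 x:[53/3,59/3] y:[58/3,62/3] z:[20,65/3] -> miss, prune
  N3 x:[34/3,16] y:[31/3,15] z:[64/3,79/3] -> miss, prune
  N6 x:[23/3,9] y:[29/3,11] z:[68/3,71/3] -> miss, prune
  N8 x:[50/3,55/3] y:[59/3,65/3] z:[43/3,15] -> miss, prune

Visited [0, 1, 4, 7, 3, 6, 8]. Tests: 7 box, 0 leaf. Nearest: miss.

== RESULT ==
0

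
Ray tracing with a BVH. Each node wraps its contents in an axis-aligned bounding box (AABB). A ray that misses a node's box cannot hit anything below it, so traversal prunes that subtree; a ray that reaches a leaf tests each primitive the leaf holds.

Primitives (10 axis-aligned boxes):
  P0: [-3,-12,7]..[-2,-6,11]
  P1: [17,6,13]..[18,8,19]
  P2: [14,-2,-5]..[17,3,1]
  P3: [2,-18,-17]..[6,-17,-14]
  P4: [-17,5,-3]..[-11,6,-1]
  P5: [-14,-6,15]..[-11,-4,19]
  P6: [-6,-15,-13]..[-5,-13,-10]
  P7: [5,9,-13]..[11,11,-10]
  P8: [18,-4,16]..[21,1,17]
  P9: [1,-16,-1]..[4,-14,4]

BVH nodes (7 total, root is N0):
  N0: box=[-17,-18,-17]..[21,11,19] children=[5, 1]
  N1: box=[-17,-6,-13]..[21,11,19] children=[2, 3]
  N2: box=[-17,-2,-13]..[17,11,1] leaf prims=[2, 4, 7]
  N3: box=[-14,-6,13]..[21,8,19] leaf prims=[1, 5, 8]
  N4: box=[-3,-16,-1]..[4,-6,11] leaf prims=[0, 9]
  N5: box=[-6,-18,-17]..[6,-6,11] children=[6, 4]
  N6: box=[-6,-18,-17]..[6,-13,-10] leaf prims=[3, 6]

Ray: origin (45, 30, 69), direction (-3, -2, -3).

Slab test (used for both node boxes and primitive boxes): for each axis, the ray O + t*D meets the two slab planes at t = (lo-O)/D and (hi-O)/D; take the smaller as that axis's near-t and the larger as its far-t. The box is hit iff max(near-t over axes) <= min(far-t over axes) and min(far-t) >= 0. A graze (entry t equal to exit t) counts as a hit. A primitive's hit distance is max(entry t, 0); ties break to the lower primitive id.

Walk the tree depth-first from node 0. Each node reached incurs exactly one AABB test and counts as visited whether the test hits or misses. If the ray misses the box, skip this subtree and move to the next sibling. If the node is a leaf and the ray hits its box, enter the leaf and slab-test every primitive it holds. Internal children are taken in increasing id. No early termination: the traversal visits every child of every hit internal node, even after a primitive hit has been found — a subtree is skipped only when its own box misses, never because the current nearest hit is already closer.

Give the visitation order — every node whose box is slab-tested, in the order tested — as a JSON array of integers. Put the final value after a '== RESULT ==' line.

Traverse from the root:
N0 x:[8,62/3] y:[19/2,24] z:[50/3,86/3] -> hit [50/3,62/3], descend [1, 5]
  N1 x:[8,62/3] y:[19/2,18] z:[50/3,82/3] -> hit [50/3,18], descend [2, 3]
    N2 x:[28/3,62/3] y:[19/2,16] z:[68/3,82/3] -> miss, prune
    N3 x:[8,59/3] y:[11,18] z:[50/3,56/3] -> hit [50/3,18] leaf, test {P1(miss), P5(miss), P8(miss)}
  N5 x:[13,17] y:[18,24] z:[58/3,86/3] -> miss, prune

order=[0, 1, 2, 3, 5]  |boxes|=5  |leaves|=1  hit=miss

== RESULT ==
[0, 1, 2, 3, 5]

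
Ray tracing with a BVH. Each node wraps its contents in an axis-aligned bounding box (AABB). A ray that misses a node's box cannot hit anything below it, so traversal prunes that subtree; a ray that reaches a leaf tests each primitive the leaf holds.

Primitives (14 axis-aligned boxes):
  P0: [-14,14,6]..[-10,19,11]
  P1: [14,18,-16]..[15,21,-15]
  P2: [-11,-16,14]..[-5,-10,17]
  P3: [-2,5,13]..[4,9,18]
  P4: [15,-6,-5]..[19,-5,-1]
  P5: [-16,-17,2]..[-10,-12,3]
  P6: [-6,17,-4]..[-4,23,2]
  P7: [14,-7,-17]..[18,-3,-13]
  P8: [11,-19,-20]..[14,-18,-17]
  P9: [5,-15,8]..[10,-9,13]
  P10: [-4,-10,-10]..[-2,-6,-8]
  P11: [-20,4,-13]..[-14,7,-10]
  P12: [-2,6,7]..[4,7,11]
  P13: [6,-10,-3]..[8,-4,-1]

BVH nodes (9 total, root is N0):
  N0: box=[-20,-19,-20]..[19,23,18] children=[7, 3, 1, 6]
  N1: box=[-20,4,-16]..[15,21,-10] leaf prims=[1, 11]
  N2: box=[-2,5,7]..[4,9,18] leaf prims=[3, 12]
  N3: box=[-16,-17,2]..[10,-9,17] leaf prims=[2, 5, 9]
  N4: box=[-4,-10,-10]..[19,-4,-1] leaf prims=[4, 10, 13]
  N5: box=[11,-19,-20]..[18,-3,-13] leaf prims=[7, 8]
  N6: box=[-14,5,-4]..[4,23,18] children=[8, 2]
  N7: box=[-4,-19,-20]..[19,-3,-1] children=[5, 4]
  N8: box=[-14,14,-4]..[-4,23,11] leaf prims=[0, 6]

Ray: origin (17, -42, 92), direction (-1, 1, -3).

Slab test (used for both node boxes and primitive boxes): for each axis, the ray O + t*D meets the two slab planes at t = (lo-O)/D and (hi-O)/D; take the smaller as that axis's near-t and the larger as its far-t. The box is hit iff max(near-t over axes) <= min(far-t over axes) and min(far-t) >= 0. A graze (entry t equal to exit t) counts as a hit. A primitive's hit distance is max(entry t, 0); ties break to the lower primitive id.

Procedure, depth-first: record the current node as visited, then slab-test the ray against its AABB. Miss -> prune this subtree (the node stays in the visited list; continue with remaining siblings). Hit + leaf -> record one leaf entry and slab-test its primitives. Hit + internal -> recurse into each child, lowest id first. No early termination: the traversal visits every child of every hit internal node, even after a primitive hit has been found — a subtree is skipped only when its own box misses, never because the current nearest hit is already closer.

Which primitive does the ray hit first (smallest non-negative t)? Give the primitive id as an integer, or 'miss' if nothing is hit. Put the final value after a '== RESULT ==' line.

Walk:
N0 x:[-2,37] y:[23,65] z:[74/3,112/3] -> hit [74/3,37], descend [1, 3, 6, 7]
  N1 x:[2,37] y:[46,63] z:[34,36] -> miss, prune
  N3 x:[7,33] y:[25,33] z:[25,30] -> hit [25,30] leaf, test {P2@t=26, P5@t=89/3, P9(miss)}
  N6 x:[13,31] y:[47,65] z:[74/3,32] -> miss, prune
  N7 x:[-2,21] y:[23,39] z:[31,112/3] -> miss, prune

Summary -> nodes [0, 1, 3, 6, 7]; box-tests=5; leaf-entries=1; first=P2

== RESULT ==
2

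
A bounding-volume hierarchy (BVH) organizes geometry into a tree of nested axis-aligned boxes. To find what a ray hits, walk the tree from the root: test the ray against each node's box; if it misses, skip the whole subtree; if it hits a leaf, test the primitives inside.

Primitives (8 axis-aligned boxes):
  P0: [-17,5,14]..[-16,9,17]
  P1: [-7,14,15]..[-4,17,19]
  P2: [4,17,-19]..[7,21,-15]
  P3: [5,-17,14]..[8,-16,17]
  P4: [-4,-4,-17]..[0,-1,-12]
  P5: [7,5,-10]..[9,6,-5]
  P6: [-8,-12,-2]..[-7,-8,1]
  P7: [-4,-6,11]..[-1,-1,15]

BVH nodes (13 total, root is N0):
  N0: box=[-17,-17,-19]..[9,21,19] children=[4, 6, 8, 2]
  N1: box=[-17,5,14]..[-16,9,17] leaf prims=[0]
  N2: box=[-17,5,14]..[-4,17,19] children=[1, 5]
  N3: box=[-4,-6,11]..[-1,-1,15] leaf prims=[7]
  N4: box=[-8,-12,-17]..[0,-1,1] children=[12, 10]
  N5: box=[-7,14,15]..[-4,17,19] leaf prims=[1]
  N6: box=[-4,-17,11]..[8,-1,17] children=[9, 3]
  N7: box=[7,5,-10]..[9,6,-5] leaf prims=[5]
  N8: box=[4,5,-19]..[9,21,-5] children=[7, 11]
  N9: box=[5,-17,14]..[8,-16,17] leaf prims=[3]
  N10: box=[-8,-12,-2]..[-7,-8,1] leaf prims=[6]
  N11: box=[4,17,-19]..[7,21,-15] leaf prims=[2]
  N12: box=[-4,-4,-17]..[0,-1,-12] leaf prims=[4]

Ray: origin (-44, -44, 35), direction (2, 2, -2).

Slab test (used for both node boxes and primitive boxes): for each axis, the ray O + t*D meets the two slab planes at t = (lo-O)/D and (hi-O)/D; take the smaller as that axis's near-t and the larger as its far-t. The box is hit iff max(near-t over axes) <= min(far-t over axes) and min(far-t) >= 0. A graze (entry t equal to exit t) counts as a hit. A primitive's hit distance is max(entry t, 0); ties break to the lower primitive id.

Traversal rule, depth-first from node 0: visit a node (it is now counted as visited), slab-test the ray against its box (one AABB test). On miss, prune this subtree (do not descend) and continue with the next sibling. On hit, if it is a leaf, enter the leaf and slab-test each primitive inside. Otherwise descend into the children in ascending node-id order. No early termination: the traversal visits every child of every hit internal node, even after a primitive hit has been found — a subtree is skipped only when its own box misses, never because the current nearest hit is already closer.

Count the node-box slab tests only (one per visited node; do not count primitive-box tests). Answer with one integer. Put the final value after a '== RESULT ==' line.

Trace the traversal:
N0 x:[27/2,53/2] y:[27/2,65/2] z:[8,27] -> hit [27/2,53/2], descend [2, 4, 6, 8]
  N2 x:[27/2,20] y:[49/2,61/2] z:[8,21/2] -> miss, prune
  N4 x:[18,22] y:[16,43/2] z:[17,26] -> hit [18,43/2], descend [10, 12]
    N10 x:[18,37/2] y:[16,18] z:[17,37/2] -> hit [18,18] leaf, test {P6@t=18}
    N12 x:[20,22] y:[20,43/2] z:[47/2,26] -> miss, prune
  N6 x:[20,26] y:[27/2,43/2] z:[9,12] -> miss, prune
  N8 x:[24,53/2] y:[49/2,65/2] z:[20,27] -> hit [49/2,53/2], descend [7, 11]
    N7 x:[51/2,53/2] y:[49/2,25] z:[20,45/2] -> miss, prune
    N11 x:[24,51/2] y:[61/2,65/2] z:[25,27] -> miss, prune

9 AABB tests over nodes [0, 2, 4, 10, 12, 6, 8, 7, 11]; 1 leaf entered; closest P6.

== RESULT ==
9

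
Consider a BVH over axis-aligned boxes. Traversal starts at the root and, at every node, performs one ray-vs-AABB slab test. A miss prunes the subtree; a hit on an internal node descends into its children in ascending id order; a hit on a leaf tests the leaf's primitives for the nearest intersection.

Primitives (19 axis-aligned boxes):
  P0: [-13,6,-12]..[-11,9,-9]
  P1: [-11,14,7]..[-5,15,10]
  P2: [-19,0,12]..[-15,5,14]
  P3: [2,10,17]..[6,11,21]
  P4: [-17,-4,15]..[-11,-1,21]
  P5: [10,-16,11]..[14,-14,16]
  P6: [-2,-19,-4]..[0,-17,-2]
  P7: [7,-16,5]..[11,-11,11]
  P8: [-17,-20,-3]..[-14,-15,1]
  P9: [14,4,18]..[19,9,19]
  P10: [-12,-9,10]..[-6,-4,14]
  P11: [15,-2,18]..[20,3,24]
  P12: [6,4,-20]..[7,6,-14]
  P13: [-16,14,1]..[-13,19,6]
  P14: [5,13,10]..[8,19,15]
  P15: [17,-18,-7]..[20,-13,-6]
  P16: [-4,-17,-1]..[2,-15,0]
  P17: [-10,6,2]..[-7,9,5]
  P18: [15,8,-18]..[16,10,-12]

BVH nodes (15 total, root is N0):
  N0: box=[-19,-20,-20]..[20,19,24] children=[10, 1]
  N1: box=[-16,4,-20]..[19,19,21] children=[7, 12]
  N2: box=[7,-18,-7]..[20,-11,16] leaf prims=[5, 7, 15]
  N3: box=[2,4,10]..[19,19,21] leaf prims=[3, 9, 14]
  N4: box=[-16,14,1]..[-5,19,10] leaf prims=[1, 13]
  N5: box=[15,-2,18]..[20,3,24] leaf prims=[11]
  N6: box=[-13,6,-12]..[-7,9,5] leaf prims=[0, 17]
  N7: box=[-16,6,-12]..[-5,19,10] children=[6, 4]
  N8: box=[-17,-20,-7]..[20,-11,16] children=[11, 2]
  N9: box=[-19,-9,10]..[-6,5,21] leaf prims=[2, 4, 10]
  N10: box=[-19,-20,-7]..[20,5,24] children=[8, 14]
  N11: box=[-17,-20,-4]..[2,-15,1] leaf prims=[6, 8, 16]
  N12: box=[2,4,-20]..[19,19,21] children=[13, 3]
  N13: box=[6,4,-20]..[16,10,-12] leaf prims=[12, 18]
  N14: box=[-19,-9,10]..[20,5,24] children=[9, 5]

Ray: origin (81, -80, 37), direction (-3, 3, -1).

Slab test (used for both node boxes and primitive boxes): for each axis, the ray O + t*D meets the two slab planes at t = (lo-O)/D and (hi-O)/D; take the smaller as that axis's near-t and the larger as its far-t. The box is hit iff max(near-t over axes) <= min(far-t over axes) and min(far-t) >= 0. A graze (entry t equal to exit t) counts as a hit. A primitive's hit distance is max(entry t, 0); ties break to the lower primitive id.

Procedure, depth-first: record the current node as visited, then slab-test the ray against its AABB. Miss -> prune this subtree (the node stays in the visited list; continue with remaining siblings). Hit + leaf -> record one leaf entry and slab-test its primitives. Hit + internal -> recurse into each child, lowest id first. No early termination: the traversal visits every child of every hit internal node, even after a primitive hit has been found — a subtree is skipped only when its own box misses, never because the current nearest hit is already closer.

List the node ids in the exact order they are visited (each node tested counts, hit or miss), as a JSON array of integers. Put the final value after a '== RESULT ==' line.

Walk:
N0 x:[61/3,100/3] y:[20,33] z:[13,57] -> hit [61/3,33], descend [1, 10]
  N1 x:[62/3,97/3] y:[28,33] z:[16,57] -> hit [28,97/3], descend [7, 12]
    N7 x:[86/3,97/3] y:[86/3,33] z:[27,49] -> hit [86/3,97/3], descend [4, 6]
      N4 x:[86/3,97/3] y:[94/3,33] z:[27,36] -> hit [94/3,97/3] leaf, test {P1(miss), P13@t=94/3}
      N6 x:[88/3,94/3] y:[86/3,89/3] z:[32,49] -> miss, prune
    N12 x:[62/3,79/3] y:[28,33] z:[16,57] -> miss, prune
  N10 x:[61/3,100/3] y:[20,85/3] z:[13,44] -> hit [61/3,85/3], descend [8, 14]
    N8 x:[61/3,98/3] y:[20,23] z:[21,44] -> hit [21,23], descend [2, 11]
      N2 x:[61/3,74/3] y:[62/3,23] z:[21,44] -> hit [21,23] leaf, test {P5(miss), P7(miss), P15(miss)}
      N11 x:[79/3,98/3] y:[20,65/3] z:[36,41] -> miss, prune
    N14 x:[61/3,100/3] y:[71/3,85/3] z:[13,27] -> hit [71/3,27], descend [5, 9]
      N5 x:[61/3,22] y:[26,83/3] z:[13,19] -> miss, prune
      N9 x:[29,100/3] y:[71/3,85/3] z:[16,27] -> miss, prune

order=[0, 1, 7, 4, 6, 12, 10, 8, 2, 11, 14, 5, 9]  |boxes|=13  |leaves|=2  hit=P13

== RESULT ==
[0, 1, 7, 4, 6, 12, 10, 8, 2, 11, 14, 5, 9]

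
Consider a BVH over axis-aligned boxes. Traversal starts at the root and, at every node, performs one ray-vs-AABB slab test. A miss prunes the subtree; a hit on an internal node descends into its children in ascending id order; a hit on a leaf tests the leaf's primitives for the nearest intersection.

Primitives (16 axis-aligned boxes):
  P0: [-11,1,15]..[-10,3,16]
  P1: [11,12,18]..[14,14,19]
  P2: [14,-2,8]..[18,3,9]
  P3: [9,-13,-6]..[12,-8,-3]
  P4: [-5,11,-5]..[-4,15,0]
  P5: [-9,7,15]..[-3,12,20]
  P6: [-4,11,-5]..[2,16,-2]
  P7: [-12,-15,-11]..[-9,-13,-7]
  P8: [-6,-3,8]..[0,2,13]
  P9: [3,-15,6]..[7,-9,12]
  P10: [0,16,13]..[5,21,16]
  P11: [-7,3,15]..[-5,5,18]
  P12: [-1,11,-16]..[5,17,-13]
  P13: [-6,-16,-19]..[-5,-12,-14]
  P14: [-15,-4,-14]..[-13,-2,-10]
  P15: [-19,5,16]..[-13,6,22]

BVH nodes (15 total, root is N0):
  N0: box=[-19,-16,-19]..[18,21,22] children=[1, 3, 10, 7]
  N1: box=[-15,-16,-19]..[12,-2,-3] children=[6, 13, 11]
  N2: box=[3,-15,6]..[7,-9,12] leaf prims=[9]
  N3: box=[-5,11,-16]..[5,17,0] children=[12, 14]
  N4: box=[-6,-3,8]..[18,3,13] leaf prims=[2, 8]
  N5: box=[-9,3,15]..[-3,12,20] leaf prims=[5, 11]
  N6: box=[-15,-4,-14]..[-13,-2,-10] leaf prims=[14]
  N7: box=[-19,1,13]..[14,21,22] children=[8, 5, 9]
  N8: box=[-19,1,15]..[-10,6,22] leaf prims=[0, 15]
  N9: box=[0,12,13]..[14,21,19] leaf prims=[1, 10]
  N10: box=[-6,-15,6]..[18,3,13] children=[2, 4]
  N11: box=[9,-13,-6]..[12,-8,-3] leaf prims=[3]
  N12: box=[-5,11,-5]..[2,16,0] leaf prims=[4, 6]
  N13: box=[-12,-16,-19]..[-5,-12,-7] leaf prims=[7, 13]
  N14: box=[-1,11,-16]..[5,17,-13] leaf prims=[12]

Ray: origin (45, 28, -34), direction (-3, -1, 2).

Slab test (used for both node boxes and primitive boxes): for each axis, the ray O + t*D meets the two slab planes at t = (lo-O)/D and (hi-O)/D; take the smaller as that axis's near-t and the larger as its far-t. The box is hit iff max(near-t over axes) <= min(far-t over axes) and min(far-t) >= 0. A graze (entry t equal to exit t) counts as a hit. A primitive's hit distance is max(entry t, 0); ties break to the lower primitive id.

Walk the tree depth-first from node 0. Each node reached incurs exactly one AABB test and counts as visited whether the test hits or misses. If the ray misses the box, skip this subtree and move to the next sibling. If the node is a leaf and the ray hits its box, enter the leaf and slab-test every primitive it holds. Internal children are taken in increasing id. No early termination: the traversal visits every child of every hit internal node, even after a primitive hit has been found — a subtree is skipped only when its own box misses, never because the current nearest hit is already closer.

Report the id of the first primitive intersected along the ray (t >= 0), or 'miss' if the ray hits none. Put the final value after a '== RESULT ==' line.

Walk:
N0 x:[9,64/3] y:[7,44] z:[15/2,28] -> hit [9,64/3], descend [1, 3, 7, 10]
  N1 x:[11,20] y:[30,44] z:[15/2,31/2] -> miss, prune
  N3 x:[40/3,50/3] y:[11,17] z:[9,17] -> hit [40/3,50/3], descend [12, 14]
    N12 x:[43/3,50/3] y:[12,17] z:[29/2,17] -> hit [29/2,50/3] leaf, test {P4@t=49/3, P6@t=29/2}
    N14 x:[40/3,46/3] y:[11,17] z:[9,21/2] -> miss, prune
  N7 x:[31/3,64/3] y:[7,27] z:[47/2,28] -> miss, prune
  N10 x:[9,17] y:[25,43] z:[20,47/2] -> miss, prune

7 AABB tests over nodes [0, 1, 3, 12, 14, 7, 10]; 1 leaf entered; closest P6.

== RESULT ==
6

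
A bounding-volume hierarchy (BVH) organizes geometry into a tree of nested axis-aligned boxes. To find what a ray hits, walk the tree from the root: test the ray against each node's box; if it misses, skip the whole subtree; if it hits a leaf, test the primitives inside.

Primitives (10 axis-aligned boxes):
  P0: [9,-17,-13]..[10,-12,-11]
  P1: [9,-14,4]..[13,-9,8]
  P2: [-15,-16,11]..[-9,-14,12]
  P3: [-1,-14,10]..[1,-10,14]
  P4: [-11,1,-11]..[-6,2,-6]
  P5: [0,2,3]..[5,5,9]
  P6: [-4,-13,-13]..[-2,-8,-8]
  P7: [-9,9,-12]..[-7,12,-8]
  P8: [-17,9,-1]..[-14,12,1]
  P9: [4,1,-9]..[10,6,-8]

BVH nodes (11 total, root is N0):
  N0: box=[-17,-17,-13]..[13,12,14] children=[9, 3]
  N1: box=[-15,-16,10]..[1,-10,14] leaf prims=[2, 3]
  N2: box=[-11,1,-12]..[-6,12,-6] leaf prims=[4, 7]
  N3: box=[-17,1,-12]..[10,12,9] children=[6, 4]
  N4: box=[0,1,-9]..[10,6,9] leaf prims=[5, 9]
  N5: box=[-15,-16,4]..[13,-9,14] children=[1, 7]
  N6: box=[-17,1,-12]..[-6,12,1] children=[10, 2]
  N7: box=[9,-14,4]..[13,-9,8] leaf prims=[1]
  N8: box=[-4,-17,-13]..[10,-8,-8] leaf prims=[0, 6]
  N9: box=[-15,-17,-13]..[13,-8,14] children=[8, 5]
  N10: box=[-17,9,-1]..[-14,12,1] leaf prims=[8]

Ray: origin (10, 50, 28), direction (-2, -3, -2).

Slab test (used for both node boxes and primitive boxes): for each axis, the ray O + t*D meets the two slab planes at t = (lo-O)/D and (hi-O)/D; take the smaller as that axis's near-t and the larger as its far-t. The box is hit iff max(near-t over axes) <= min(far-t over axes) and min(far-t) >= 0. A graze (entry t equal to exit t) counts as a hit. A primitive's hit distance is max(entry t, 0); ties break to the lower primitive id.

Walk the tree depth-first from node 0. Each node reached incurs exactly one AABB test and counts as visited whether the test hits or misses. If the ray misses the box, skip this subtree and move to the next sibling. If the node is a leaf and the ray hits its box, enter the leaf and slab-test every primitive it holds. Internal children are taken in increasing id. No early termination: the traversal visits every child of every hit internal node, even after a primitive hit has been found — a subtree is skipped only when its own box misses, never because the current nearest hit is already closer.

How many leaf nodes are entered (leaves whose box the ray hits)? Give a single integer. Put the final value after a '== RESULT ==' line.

Trace the traversal:
N0 x:[-3/2,27/2] y:[38/3,67/3] z:[7,41/2] -> hit [38/3,27/2], descend [3, 9]
  N3 x:[0,27/2] y:[38/3,49/3] z:[19/2,20] -> hit [38/3,27/2], descend [4, 6]
    N4 x:[0,5] y:[44/3,49/3] z:[19/2,37/2] -> miss, prune
    N6 x:[8,27/2] y:[38/3,49/3] z:[27/2,20] -> hit [27/2,27/2], descend [2, 10]
      N2 x:[8,21/2] y:[38/3,49/3] z:[17,20] -> miss, prune
      N10 x:[12,27/2] y:[38/3,41/3] z:[27/2,29/2] -> hit [27/2,27/2] leaf, test {P8@t=27/2}
  N9 x:[-3/2,25/2] y:[58/3,67/3] z:[7,41/2] -> miss, prune

Visited [0, 3, 4, 6, 2, 10, 9]. Tests: 7 box, 1 leaf. Nearest: P8.

== RESULT ==
1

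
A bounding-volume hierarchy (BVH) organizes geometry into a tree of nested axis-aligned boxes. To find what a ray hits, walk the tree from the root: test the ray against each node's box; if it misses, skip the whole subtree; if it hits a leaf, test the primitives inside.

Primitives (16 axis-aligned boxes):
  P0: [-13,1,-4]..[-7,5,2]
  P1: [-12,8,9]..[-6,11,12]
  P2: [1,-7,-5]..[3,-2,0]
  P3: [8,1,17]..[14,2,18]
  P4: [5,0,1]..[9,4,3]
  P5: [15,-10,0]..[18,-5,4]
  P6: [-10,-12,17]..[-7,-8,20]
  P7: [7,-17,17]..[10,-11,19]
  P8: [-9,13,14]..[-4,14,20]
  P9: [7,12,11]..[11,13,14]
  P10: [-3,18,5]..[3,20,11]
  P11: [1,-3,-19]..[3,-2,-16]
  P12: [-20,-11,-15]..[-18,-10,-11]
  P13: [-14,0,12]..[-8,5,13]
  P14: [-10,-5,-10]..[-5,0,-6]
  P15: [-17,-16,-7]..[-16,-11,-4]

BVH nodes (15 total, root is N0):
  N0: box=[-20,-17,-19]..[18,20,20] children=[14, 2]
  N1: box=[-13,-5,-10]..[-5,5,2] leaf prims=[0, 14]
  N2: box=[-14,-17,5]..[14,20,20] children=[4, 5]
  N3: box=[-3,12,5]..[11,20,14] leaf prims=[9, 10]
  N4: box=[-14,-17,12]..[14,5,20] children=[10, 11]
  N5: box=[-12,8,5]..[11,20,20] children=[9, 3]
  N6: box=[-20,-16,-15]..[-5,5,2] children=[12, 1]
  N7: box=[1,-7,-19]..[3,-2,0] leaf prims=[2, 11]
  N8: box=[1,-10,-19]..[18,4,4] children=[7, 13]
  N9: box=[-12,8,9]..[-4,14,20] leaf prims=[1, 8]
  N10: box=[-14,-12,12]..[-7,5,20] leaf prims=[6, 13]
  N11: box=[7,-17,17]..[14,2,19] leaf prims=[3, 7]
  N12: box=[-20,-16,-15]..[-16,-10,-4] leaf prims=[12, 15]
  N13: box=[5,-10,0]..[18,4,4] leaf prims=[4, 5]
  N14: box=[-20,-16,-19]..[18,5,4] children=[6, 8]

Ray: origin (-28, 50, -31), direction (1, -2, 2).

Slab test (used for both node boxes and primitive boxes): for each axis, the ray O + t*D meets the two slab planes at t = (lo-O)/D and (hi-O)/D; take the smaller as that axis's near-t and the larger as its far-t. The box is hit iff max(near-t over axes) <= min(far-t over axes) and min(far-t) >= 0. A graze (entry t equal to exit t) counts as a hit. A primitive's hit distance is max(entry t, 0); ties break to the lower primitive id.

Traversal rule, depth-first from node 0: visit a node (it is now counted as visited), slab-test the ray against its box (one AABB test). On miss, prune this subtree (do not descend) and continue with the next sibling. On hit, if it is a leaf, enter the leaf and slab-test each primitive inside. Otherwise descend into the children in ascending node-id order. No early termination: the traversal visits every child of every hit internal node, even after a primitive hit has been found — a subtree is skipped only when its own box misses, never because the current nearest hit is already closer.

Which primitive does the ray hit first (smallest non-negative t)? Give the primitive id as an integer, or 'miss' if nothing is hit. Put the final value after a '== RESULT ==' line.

Traverse from the root:
N0 x:[8,46] y:[15,67/2] z:[6,51/2] -> hit [15,51/2], descend [2, 14]
  N2 x:[14,42] y:[15,67/2] z:[18,51/2] -> hit [18,51/2], descend [4, 5]
    N4 x:[14,42] y:[45/2,67/2] z:[43/2,51/2] -> hit [45/2,51/2], descend [10, 11]
      N10 x:[14,21] y:[45/2,31] z:[43/2,51/2] -> miss, prune
      N11 x:[35,42] y:[24,67/2] z:[24,25] -> miss, prune
    N5 x:[16,39] y:[15,21] z:[18,51/2] -> hit [18,21], descend [3, 9]
      N3 x:[25,39] y:[15,19] z:[18,45/2] -> miss, prune
      N9 x:[16,24] y:[18,21] z:[20,51/2] -> hit [20,21] leaf, test {P1@t=20, P8(miss)}
  N14 x:[8,46] y:[45/2,33] z:[6,35/2] -> miss, prune

Visited [0, 2, 4, 10, 11, 5, 3, 9, 14]. Tests: 9 box, 1 leaf. Nearest: P1.

== RESULT ==
1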